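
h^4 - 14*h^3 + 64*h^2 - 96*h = h*(h - 6)*(h - 4)^2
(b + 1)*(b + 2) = b^2 + 3*b + 2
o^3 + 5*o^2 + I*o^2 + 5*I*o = o*(o + 5)*(o + I)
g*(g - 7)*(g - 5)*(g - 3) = g^4 - 15*g^3 + 71*g^2 - 105*g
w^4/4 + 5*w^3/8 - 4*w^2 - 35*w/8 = w*(w/4 + 1/4)*(w - 7/2)*(w + 5)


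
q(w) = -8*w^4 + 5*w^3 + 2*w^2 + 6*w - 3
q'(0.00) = 6.00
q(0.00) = -3.00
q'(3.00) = -711.00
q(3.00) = -480.00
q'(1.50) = -62.25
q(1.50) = -13.12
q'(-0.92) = 39.93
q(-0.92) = -16.45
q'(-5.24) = 5000.99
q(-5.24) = -6730.27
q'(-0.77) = 26.42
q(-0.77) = -11.53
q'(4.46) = -2516.72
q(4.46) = -2658.28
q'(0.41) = 7.96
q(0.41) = -0.09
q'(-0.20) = 6.06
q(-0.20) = -4.17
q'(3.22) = -893.95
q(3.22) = -656.04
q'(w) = -32*w^3 + 15*w^2 + 4*w + 6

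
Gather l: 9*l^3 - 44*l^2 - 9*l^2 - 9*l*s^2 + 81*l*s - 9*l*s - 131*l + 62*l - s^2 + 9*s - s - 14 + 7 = 9*l^3 - 53*l^2 + l*(-9*s^2 + 72*s - 69) - s^2 + 8*s - 7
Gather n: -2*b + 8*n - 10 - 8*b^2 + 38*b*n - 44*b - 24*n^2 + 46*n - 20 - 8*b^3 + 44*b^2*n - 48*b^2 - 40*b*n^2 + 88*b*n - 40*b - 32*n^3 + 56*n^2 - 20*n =-8*b^3 - 56*b^2 - 86*b - 32*n^3 + n^2*(32 - 40*b) + n*(44*b^2 + 126*b + 34) - 30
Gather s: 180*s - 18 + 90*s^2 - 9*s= 90*s^2 + 171*s - 18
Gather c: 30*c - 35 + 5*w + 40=30*c + 5*w + 5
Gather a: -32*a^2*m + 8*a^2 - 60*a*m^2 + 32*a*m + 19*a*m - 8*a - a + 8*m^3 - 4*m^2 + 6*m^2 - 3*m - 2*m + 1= a^2*(8 - 32*m) + a*(-60*m^2 + 51*m - 9) + 8*m^3 + 2*m^2 - 5*m + 1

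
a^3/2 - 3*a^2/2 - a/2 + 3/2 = (a/2 + 1/2)*(a - 3)*(a - 1)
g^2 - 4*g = g*(g - 4)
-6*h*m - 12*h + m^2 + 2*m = (-6*h + m)*(m + 2)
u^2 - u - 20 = (u - 5)*(u + 4)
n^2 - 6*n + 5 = (n - 5)*(n - 1)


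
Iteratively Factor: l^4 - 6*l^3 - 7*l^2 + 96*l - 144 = (l - 3)*(l^3 - 3*l^2 - 16*l + 48) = (l - 3)*(l + 4)*(l^2 - 7*l + 12) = (l - 3)^2*(l + 4)*(l - 4)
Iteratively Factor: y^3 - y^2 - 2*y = (y - 2)*(y^2 + y) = (y - 2)*(y + 1)*(y)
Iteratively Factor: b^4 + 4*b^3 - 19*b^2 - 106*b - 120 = (b + 2)*(b^3 + 2*b^2 - 23*b - 60) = (b + 2)*(b + 4)*(b^2 - 2*b - 15) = (b + 2)*(b + 3)*(b + 4)*(b - 5)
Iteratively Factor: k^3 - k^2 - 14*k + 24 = (k - 2)*(k^2 + k - 12) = (k - 2)*(k + 4)*(k - 3)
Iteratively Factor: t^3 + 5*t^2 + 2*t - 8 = (t + 4)*(t^2 + t - 2) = (t + 2)*(t + 4)*(t - 1)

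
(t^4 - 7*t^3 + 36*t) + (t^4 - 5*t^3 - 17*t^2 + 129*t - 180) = 2*t^4 - 12*t^3 - 17*t^2 + 165*t - 180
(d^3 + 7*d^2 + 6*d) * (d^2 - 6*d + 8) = d^5 + d^4 - 28*d^3 + 20*d^2 + 48*d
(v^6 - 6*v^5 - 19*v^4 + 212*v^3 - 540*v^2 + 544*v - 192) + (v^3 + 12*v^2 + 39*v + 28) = v^6 - 6*v^5 - 19*v^4 + 213*v^3 - 528*v^2 + 583*v - 164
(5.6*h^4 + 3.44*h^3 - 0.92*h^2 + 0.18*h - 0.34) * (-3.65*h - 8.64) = -20.44*h^5 - 60.94*h^4 - 26.3636*h^3 + 7.2918*h^2 - 0.3142*h + 2.9376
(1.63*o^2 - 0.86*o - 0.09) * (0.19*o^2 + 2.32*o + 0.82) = 0.3097*o^4 + 3.6182*o^3 - 0.6757*o^2 - 0.914*o - 0.0738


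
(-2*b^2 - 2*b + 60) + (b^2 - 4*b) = -b^2 - 6*b + 60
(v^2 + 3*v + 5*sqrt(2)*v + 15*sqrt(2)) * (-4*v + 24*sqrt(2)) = -4*v^3 - 12*v^2 + 4*sqrt(2)*v^2 + 12*sqrt(2)*v + 240*v + 720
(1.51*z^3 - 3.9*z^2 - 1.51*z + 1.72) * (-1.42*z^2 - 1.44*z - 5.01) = -2.1442*z^5 + 3.3636*z^4 + 0.1951*z^3 + 19.271*z^2 + 5.0883*z - 8.6172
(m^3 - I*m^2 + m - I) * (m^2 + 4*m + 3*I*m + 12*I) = m^5 + 4*m^4 + 2*I*m^4 + 4*m^3 + 8*I*m^3 + 16*m^2 + 2*I*m^2 + 3*m + 8*I*m + 12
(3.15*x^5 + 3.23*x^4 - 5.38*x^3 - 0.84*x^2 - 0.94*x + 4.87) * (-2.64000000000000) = -8.316*x^5 - 8.5272*x^4 + 14.2032*x^3 + 2.2176*x^2 + 2.4816*x - 12.8568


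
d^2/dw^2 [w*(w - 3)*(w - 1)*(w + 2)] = 12*w^2 - 12*w - 10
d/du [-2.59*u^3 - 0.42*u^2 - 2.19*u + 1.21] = -7.77*u^2 - 0.84*u - 2.19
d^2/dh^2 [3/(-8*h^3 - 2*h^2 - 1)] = 12*(-8*h^2*(6*h + 1)^2 + (12*h + 1)*(8*h^3 + 2*h^2 + 1))/(8*h^3 + 2*h^2 + 1)^3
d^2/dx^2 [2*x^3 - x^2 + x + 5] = 12*x - 2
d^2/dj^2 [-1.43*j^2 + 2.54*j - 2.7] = -2.86000000000000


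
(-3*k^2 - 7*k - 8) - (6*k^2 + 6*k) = -9*k^2 - 13*k - 8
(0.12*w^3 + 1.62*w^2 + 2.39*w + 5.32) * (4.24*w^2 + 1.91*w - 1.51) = 0.5088*w^5 + 7.098*w^4 + 13.0466*w^3 + 24.6755*w^2 + 6.5523*w - 8.0332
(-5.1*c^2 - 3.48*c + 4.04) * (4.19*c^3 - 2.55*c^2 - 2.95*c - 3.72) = -21.369*c^5 - 1.5762*c^4 + 40.8466*c^3 + 18.936*c^2 + 1.0276*c - 15.0288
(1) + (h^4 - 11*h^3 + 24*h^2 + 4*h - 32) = h^4 - 11*h^3 + 24*h^2 + 4*h - 31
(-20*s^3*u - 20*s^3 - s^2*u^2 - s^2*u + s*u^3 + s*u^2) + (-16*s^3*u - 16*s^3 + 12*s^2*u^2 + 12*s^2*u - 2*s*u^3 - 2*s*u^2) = -36*s^3*u - 36*s^3 + 11*s^2*u^2 + 11*s^2*u - s*u^3 - s*u^2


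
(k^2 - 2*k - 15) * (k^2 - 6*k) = k^4 - 8*k^3 - 3*k^2 + 90*k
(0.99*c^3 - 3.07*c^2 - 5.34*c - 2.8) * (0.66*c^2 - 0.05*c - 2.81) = 0.6534*c^5 - 2.0757*c^4 - 6.1528*c^3 + 7.0457*c^2 + 15.1454*c + 7.868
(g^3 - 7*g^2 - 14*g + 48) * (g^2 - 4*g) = g^5 - 11*g^4 + 14*g^3 + 104*g^2 - 192*g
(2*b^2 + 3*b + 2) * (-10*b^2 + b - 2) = -20*b^4 - 28*b^3 - 21*b^2 - 4*b - 4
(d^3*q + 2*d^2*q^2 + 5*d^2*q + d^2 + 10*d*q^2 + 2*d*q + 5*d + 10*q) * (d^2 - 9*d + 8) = d^5*q + 2*d^4*q^2 - 4*d^4*q + d^4 - 8*d^3*q^2 - 35*d^3*q - 4*d^3 - 74*d^2*q^2 + 32*d^2*q - 37*d^2 + 80*d*q^2 - 74*d*q + 40*d + 80*q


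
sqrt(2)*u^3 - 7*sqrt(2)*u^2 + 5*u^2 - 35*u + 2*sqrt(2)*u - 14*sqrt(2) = (u - 7)*(u + 2*sqrt(2))*(sqrt(2)*u + 1)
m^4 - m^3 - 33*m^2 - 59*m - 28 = (m - 7)*(m + 1)^2*(m + 4)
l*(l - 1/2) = l^2 - l/2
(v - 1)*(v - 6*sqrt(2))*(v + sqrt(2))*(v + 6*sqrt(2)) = v^4 - v^3 + sqrt(2)*v^3 - 72*v^2 - sqrt(2)*v^2 - 72*sqrt(2)*v + 72*v + 72*sqrt(2)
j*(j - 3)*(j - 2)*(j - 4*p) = j^4 - 4*j^3*p - 5*j^3 + 20*j^2*p + 6*j^2 - 24*j*p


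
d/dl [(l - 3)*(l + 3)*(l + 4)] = 3*l^2 + 8*l - 9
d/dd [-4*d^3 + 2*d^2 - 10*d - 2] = -12*d^2 + 4*d - 10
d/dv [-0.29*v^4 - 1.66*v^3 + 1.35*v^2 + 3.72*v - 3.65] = -1.16*v^3 - 4.98*v^2 + 2.7*v + 3.72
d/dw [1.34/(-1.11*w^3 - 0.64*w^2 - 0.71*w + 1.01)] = (4.4622*w^2 + 1.7152*w + 0.9514)/(1.11*w^3 + 0.64*w^2 + 0.71*w - 1.01)^2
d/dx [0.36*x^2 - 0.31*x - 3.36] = 0.72*x - 0.31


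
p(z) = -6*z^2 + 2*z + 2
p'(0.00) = 2.00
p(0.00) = 2.00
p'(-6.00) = 74.00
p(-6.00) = -226.00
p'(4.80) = -55.60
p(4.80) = -126.64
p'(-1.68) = 22.16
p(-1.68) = -18.29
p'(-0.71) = 10.52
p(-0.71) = -2.44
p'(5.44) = -63.28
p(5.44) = -164.68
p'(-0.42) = 7.04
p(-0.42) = 0.10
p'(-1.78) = 23.36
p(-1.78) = -20.57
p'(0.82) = -7.84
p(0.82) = -0.39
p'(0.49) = -3.88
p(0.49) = 1.54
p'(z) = 2 - 12*z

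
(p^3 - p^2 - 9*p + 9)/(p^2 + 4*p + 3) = (p^2 - 4*p + 3)/(p + 1)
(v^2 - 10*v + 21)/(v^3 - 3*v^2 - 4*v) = (-v^2 + 10*v - 21)/(v*(-v^2 + 3*v + 4))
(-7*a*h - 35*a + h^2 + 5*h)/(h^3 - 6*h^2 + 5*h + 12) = (-7*a*h - 35*a + h^2 + 5*h)/(h^3 - 6*h^2 + 5*h + 12)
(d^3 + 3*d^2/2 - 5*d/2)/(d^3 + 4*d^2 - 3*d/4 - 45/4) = 2*d*(d - 1)/(2*d^2 + 3*d - 9)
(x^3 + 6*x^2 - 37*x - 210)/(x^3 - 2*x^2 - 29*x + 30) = (x + 7)/(x - 1)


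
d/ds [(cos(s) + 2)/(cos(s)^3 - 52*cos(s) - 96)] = 2*(cos(s) - 1)*sin(s)/((cos(s) - 8)^2*(cos(s) + 6)^2)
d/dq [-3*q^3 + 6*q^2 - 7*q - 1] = -9*q^2 + 12*q - 7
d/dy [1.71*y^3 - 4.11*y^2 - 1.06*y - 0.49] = 5.13*y^2 - 8.22*y - 1.06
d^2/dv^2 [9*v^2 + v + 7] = 18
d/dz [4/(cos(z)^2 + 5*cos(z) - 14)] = 4*(2*cos(z) + 5)*sin(z)/(cos(z)^2 + 5*cos(z) - 14)^2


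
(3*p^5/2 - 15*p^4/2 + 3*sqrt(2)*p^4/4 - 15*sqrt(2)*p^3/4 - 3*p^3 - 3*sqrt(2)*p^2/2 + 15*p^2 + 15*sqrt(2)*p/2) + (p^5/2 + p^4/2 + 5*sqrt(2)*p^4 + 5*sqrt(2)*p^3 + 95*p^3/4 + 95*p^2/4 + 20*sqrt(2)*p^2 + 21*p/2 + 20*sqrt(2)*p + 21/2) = 2*p^5 - 7*p^4 + 23*sqrt(2)*p^4/4 + 5*sqrt(2)*p^3/4 + 83*p^3/4 + 37*sqrt(2)*p^2/2 + 155*p^2/4 + 21*p/2 + 55*sqrt(2)*p/2 + 21/2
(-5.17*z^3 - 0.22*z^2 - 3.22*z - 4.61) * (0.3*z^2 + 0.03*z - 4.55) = -1.551*z^5 - 0.2211*z^4 + 22.5509*z^3 - 0.4786*z^2 + 14.5127*z + 20.9755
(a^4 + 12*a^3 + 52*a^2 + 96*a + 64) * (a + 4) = a^5 + 16*a^4 + 100*a^3 + 304*a^2 + 448*a + 256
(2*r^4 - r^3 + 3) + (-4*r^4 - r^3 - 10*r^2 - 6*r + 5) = -2*r^4 - 2*r^3 - 10*r^2 - 6*r + 8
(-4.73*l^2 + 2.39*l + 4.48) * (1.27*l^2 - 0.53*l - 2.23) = -6.0071*l^4 + 5.5422*l^3 + 14.9708*l^2 - 7.7041*l - 9.9904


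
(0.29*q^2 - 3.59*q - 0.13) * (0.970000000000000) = 0.2813*q^2 - 3.4823*q - 0.1261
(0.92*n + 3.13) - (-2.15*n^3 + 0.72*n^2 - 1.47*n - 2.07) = 2.15*n^3 - 0.72*n^2 + 2.39*n + 5.2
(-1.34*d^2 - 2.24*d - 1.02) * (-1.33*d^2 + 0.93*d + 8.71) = 1.7822*d^4 + 1.733*d^3 - 12.398*d^2 - 20.459*d - 8.8842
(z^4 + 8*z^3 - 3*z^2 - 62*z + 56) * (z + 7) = z^5 + 15*z^4 + 53*z^3 - 83*z^2 - 378*z + 392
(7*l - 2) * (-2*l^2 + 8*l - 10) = -14*l^3 + 60*l^2 - 86*l + 20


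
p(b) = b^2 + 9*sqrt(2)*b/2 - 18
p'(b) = 2*b + 9*sqrt(2)/2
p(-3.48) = -28.04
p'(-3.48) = -0.60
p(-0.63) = -21.61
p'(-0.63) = 5.10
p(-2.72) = -27.91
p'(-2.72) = 0.92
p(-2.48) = -27.63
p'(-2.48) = 1.40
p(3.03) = 10.46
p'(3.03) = 12.42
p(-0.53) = -21.09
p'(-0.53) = 5.30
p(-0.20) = -19.23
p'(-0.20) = 5.96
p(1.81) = -3.21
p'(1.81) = 9.98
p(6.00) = 56.18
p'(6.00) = 18.36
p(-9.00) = 5.72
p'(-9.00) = -11.64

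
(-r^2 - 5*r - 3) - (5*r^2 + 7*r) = -6*r^2 - 12*r - 3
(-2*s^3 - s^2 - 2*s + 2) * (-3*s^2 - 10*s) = 6*s^5 + 23*s^4 + 16*s^3 + 14*s^2 - 20*s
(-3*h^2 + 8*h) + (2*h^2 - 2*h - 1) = -h^2 + 6*h - 1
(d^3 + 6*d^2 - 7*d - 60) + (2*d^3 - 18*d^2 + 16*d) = 3*d^3 - 12*d^2 + 9*d - 60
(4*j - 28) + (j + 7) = 5*j - 21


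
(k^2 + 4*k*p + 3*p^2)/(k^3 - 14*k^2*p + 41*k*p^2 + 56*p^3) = (k + 3*p)/(k^2 - 15*k*p + 56*p^2)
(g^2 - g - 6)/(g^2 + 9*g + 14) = (g - 3)/(g + 7)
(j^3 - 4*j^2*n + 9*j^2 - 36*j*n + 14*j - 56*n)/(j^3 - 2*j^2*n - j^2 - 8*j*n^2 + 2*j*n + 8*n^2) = (j^2 + 9*j + 14)/(j^2 + 2*j*n - j - 2*n)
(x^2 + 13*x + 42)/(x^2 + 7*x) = (x + 6)/x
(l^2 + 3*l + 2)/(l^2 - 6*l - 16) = (l + 1)/(l - 8)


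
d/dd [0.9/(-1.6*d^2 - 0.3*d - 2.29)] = (2.88*d + 0.27)/(1.6*d^2 + 0.3*d + 2.29)^2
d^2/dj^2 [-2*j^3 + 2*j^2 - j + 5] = 4 - 12*j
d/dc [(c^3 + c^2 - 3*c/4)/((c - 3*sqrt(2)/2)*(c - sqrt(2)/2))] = (8*c^4 - 32*sqrt(2)*c^3 - 16*sqrt(2)*c^2 + 42*c^2 + 24*c - 9)/(2*(4*c^4 - 16*sqrt(2)*c^3 + 44*c^2 - 24*sqrt(2)*c + 9))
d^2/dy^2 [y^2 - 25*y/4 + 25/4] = 2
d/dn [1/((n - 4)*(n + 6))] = 2*(-n - 1)/(n^4 + 4*n^3 - 44*n^2 - 96*n + 576)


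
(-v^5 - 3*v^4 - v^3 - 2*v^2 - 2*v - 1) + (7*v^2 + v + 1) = -v^5 - 3*v^4 - v^3 + 5*v^2 - v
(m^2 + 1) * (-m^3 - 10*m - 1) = -m^5 - 11*m^3 - m^2 - 10*m - 1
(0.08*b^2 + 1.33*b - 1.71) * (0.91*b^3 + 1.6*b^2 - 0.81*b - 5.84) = 0.0728*b^5 + 1.3383*b^4 + 0.5071*b^3 - 4.2805*b^2 - 6.3821*b + 9.9864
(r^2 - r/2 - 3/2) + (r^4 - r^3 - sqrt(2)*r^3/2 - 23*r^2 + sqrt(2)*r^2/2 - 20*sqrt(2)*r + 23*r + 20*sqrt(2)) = r^4 - r^3 - sqrt(2)*r^3/2 - 22*r^2 + sqrt(2)*r^2/2 - 20*sqrt(2)*r + 45*r/2 - 3/2 + 20*sqrt(2)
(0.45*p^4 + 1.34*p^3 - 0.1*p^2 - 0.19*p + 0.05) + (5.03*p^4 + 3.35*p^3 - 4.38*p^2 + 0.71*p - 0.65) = 5.48*p^4 + 4.69*p^3 - 4.48*p^2 + 0.52*p - 0.6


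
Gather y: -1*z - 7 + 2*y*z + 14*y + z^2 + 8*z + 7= y*(2*z + 14) + z^2 + 7*z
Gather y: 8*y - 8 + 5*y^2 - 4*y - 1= 5*y^2 + 4*y - 9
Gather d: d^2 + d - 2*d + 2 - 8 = d^2 - d - 6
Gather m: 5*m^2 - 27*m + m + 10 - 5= 5*m^2 - 26*m + 5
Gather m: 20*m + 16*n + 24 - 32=20*m + 16*n - 8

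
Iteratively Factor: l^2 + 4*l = (l)*(l + 4)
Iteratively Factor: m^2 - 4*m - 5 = (m + 1)*(m - 5)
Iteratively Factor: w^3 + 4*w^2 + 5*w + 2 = (w + 1)*(w^2 + 3*w + 2) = (w + 1)*(w + 2)*(w + 1)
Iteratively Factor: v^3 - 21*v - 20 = (v + 1)*(v^2 - v - 20) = (v + 1)*(v + 4)*(v - 5)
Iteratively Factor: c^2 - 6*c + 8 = (c - 2)*(c - 4)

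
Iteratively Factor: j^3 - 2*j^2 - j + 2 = (j + 1)*(j^2 - 3*j + 2) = (j - 2)*(j + 1)*(j - 1)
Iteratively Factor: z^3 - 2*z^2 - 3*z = (z)*(z^2 - 2*z - 3) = z*(z + 1)*(z - 3)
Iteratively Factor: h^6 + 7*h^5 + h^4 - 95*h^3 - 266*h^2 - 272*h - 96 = (h + 2)*(h^5 + 5*h^4 - 9*h^3 - 77*h^2 - 112*h - 48) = (h + 2)*(h + 3)*(h^4 + 2*h^3 - 15*h^2 - 32*h - 16) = (h + 1)*(h + 2)*(h + 3)*(h^3 + h^2 - 16*h - 16) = (h - 4)*(h + 1)*(h + 2)*(h + 3)*(h^2 + 5*h + 4) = (h - 4)*(h + 1)^2*(h + 2)*(h + 3)*(h + 4)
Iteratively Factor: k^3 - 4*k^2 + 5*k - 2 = (k - 2)*(k^2 - 2*k + 1) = (k - 2)*(k - 1)*(k - 1)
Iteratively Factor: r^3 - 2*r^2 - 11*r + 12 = (r - 4)*(r^2 + 2*r - 3) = (r - 4)*(r + 3)*(r - 1)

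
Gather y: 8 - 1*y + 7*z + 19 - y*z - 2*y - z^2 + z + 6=y*(-z - 3) - z^2 + 8*z + 33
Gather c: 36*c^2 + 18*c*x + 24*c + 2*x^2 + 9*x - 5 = 36*c^2 + c*(18*x + 24) + 2*x^2 + 9*x - 5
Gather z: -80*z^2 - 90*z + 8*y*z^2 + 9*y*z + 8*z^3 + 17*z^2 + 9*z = 8*z^3 + z^2*(8*y - 63) + z*(9*y - 81)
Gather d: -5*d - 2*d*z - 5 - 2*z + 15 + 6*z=d*(-2*z - 5) + 4*z + 10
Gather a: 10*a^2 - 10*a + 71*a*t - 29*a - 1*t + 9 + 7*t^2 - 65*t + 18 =10*a^2 + a*(71*t - 39) + 7*t^2 - 66*t + 27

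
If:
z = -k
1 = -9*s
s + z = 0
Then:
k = -1/9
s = -1/9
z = 1/9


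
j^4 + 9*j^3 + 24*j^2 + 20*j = j*(j + 2)^2*(j + 5)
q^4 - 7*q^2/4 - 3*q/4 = q*(q - 3/2)*(q + 1/2)*(q + 1)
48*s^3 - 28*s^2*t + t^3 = (-4*s + t)*(-2*s + t)*(6*s + t)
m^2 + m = m*(m + 1)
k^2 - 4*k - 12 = (k - 6)*(k + 2)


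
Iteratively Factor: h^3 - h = (h - 1)*(h^2 + h) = h*(h - 1)*(h + 1)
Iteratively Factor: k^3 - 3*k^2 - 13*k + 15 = (k + 3)*(k^2 - 6*k + 5) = (k - 1)*(k + 3)*(k - 5)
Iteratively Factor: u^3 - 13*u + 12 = (u - 3)*(u^2 + 3*u - 4) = (u - 3)*(u - 1)*(u + 4)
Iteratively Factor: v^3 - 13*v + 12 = (v - 1)*(v^2 + v - 12) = (v - 3)*(v - 1)*(v + 4)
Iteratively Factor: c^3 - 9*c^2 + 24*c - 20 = (c - 2)*(c^2 - 7*c + 10) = (c - 5)*(c - 2)*(c - 2)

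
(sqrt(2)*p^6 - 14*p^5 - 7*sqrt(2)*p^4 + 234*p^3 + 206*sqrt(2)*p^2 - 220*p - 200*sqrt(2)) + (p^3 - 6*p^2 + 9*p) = sqrt(2)*p^6 - 14*p^5 - 7*sqrt(2)*p^4 + 235*p^3 - 6*p^2 + 206*sqrt(2)*p^2 - 211*p - 200*sqrt(2)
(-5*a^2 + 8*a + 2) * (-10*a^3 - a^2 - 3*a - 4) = 50*a^5 - 75*a^4 - 13*a^3 - 6*a^2 - 38*a - 8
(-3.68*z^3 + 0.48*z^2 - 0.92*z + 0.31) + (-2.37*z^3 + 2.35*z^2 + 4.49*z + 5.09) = -6.05*z^3 + 2.83*z^2 + 3.57*z + 5.4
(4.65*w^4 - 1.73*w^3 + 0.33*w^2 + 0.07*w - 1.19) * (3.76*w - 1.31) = 17.484*w^5 - 12.5963*w^4 + 3.5071*w^3 - 0.1691*w^2 - 4.5661*w + 1.5589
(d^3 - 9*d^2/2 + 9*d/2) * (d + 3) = d^4 - 3*d^3/2 - 9*d^2 + 27*d/2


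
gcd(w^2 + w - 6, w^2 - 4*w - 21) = w + 3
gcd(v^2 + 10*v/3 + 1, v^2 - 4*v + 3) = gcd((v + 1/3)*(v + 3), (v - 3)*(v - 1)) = 1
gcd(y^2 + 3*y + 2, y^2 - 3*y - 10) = y + 2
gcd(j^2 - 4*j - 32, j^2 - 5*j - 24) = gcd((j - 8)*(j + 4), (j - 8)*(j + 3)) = j - 8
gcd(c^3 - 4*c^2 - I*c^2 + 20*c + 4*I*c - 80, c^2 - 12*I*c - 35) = c - 5*I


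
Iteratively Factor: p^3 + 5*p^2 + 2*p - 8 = (p + 2)*(p^2 + 3*p - 4) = (p + 2)*(p + 4)*(p - 1)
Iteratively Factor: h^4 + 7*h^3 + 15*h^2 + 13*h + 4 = (h + 1)*(h^3 + 6*h^2 + 9*h + 4) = (h + 1)*(h + 4)*(h^2 + 2*h + 1) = (h + 1)^2*(h + 4)*(h + 1)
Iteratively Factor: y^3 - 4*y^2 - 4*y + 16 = (y - 4)*(y^2 - 4) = (y - 4)*(y + 2)*(y - 2)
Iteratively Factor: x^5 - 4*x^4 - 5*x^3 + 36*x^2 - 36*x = (x - 2)*(x^4 - 2*x^3 - 9*x^2 + 18*x) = (x - 2)*(x + 3)*(x^3 - 5*x^2 + 6*x) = (x - 3)*(x - 2)*(x + 3)*(x^2 - 2*x) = x*(x - 3)*(x - 2)*(x + 3)*(x - 2)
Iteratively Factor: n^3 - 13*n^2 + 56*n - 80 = (n - 4)*(n^2 - 9*n + 20) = (n - 4)^2*(n - 5)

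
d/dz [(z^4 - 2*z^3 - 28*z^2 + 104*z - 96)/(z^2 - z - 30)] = (2*z^5 - 5*z^4 - 116*z^3 + 104*z^2 + 1872*z - 3216)/(z^4 - 2*z^3 - 59*z^2 + 60*z + 900)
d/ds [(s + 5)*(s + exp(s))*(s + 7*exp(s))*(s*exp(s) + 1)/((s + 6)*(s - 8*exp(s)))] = ((s + 5)*(s + 6)*(s + exp(s))*(s + 7*exp(s))*(s*exp(s) + 1)*(8*exp(s) - 1) - (s + 5)*(s - 8*exp(s))*(s + exp(s))*(s + 7*exp(s))*(s*exp(s) + 1) + (s + 6)*(s - 8*exp(s))*((s + 1)*(s + 5)*(s + exp(s))*(s + 7*exp(s))*exp(s) + (s + 5)*(s + exp(s))*(s*exp(s) + 1)*(7*exp(s) + 1) + (s + 5)*(s + 7*exp(s))*(s*exp(s) + 1)*(exp(s) + 1) + (s + exp(s))*(s + 7*exp(s))*(s*exp(s) + 1)))/((s + 6)^2*(s - 8*exp(s))^2)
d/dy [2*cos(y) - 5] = -2*sin(y)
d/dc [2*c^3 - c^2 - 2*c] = 6*c^2 - 2*c - 2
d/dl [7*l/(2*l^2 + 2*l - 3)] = 7*(-2*l^2 - 3)/(4*l^4 + 8*l^3 - 8*l^2 - 12*l + 9)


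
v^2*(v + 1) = v^3 + v^2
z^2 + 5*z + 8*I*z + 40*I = (z + 5)*(z + 8*I)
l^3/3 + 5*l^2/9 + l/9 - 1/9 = (l/3 + 1/3)*(l - 1/3)*(l + 1)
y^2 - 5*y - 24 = (y - 8)*(y + 3)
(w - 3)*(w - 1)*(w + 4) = w^3 - 13*w + 12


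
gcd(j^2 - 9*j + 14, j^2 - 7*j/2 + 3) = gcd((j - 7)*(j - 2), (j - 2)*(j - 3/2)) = j - 2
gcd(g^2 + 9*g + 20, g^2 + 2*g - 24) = 1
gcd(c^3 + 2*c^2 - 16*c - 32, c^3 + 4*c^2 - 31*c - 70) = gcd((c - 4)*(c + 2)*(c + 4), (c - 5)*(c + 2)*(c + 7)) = c + 2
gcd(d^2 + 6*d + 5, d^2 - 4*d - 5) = d + 1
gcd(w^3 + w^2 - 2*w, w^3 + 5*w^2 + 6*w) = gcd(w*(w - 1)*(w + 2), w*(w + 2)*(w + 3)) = w^2 + 2*w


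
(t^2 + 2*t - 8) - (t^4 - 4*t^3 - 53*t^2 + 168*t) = -t^4 + 4*t^3 + 54*t^2 - 166*t - 8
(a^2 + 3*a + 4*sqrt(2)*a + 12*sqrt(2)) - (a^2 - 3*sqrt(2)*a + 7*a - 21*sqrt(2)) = -4*a + 7*sqrt(2)*a + 33*sqrt(2)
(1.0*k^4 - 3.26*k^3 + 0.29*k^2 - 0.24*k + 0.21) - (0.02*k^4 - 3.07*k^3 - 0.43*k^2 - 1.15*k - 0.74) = 0.98*k^4 - 0.19*k^3 + 0.72*k^2 + 0.91*k + 0.95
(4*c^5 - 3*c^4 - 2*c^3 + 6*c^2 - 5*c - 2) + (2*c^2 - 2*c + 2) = 4*c^5 - 3*c^4 - 2*c^3 + 8*c^2 - 7*c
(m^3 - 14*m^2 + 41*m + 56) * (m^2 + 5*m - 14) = m^5 - 9*m^4 - 43*m^3 + 457*m^2 - 294*m - 784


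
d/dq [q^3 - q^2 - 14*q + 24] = 3*q^2 - 2*q - 14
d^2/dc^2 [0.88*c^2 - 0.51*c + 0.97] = 1.76000000000000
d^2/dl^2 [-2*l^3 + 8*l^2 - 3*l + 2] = 16 - 12*l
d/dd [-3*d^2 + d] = 1 - 6*d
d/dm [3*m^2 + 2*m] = 6*m + 2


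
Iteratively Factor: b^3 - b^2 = (b - 1)*(b^2) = b*(b - 1)*(b)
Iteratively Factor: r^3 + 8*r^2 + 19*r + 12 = (r + 1)*(r^2 + 7*r + 12) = (r + 1)*(r + 3)*(r + 4)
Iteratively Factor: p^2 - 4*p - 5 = (p + 1)*(p - 5)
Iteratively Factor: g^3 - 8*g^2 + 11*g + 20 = (g - 4)*(g^2 - 4*g - 5) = (g - 4)*(g + 1)*(g - 5)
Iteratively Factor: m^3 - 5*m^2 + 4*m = (m)*(m^2 - 5*m + 4) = m*(m - 1)*(m - 4)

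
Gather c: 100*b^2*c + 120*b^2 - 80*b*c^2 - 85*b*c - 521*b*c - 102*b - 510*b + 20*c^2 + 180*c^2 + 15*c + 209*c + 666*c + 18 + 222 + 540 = 120*b^2 - 612*b + c^2*(200 - 80*b) + c*(100*b^2 - 606*b + 890) + 780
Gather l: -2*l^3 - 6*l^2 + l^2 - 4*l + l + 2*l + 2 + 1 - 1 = -2*l^3 - 5*l^2 - l + 2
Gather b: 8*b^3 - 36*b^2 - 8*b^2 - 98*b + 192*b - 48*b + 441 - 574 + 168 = 8*b^3 - 44*b^2 + 46*b + 35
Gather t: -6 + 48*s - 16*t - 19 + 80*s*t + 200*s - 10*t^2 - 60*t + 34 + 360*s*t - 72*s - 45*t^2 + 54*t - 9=176*s - 55*t^2 + t*(440*s - 22)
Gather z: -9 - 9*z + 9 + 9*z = 0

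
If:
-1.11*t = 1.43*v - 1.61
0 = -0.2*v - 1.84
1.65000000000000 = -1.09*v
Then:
No Solution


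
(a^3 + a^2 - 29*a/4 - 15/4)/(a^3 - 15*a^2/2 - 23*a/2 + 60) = (a + 1/2)/(a - 8)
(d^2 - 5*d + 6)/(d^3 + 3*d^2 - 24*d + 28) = (d - 3)/(d^2 + 5*d - 14)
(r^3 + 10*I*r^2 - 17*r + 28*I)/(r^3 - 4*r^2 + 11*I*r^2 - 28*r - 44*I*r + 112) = (r - I)/(r - 4)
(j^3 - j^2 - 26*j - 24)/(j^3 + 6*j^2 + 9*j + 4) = (j - 6)/(j + 1)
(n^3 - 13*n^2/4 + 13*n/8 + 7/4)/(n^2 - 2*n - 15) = (-8*n^3 + 26*n^2 - 13*n - 14)/(8*(-n^2 + 2*n + 15))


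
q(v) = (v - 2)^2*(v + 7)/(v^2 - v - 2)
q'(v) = (1 - 2*v)*(v - 2)^2*(v + 7)/(v^2 - v - 2)^2 + (v - 2)^2/(v^2 - v - 2) + (v + 7)*(2*v - 4)/(v^2 - v - 2) = (v^2 + 2*v + 19)/(v^2 + 2*v + 1)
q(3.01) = 2.52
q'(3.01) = 2.12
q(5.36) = 6.53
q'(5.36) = 1.44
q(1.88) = -0.37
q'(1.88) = 3.17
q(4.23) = 4.79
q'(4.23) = 1.66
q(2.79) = 2.04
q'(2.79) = 2.25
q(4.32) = 4.94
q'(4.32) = 1.64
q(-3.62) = 7.25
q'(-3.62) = 3.62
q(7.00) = 8.75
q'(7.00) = 1.28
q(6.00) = 7.43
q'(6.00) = 1.37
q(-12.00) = -6.36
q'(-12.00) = 1.15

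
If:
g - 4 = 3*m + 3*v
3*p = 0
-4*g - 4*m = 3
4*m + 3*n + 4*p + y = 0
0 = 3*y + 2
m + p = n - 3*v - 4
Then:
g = -1/6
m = -7/12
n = 1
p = 0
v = -29/36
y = -2/3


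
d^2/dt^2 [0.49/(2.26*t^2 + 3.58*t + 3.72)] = (-5.005448*t^2 - 7.928984*t + 0.49*(4.52*t + 3.58)*(9.04*t + 7.16) - 8.239056)/(2.26*t^2 + 3.58*t + 3.72)^3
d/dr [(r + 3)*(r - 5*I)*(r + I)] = 3*r^2 + r*(6 - 8*I) + 5 - 12*I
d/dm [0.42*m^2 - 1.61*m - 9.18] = 0.84*m - 1.61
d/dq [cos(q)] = -sin(q)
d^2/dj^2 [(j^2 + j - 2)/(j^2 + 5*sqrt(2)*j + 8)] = 2*(-5*sqrt(2)*j^3 + j^3 - 30*j^2 - 30*sqrt(2)*j - 24*j - 40*sqrt(2) - 20)/(j^6 + 15*sqrt(2)*j^5 + 174*j^4 + 490*sqrt(2)*j^3 + 1392*j^2 + 960*sqrt(2)*j + 512)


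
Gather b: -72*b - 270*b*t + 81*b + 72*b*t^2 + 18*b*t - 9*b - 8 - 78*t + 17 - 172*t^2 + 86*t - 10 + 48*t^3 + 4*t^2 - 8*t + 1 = b*(72*t^2 - 252*t) + 48*t^3 - 168*t^2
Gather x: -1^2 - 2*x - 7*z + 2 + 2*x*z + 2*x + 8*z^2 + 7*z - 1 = 2*x*z + 8*z^2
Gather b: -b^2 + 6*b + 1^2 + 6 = -b^2 + 6*b + 7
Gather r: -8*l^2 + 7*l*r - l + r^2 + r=-8*l^2 - l + r^2 + r*(7*l + 1)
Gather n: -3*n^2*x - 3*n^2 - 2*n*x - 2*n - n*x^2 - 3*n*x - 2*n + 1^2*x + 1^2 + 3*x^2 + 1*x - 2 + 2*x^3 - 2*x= n^2*(-3*x - 3) + n*(-x^2 - 5*x - 4) + 2*x^3 + 3*x^2 - 1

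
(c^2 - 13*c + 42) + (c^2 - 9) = 2*c^2 - 13*c + 33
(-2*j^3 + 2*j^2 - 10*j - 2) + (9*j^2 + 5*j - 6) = -2*j^3 + 11*j^2 - 5*j - 8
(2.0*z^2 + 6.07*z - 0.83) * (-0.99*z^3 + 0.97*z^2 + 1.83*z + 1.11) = -1.98*z^5 - 4.0693*z^4 + 10.3696*z^3 + 12.523*z^2 + 5.2188*z - 0.9213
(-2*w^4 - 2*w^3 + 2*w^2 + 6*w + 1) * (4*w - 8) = -8*w^5 + 8*w^4 + 24*w^3 + 8*w^2 - 44*w - 8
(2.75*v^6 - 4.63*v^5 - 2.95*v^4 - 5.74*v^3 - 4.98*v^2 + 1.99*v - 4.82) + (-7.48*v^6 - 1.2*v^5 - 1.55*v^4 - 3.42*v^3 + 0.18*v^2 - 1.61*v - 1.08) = -4.73*v^6 - 5.83*v^5 - 4.5*v^4 - 9.16*v^3 - 4.8*v^2 + 0.38*v - 5.9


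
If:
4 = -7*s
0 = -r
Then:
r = 0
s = -4/7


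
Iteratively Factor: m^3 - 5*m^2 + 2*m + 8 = (m + 1)*(m^2 - 6*m + 8) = (m - 2)*(m + 1)*(m - 4)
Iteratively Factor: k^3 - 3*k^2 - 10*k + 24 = (k + 3)*(k^2 - 6*k + 8) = (k - 2)*(k + 3)*(k - 4)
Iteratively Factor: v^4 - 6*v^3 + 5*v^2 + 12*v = (v + 1)*(v^3 - 7*v^2 + 12*v) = (v - 3)*(v + 1)*(v^2 - 4*v) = (v - 4)*(v - 3)*(v + 1)*(v)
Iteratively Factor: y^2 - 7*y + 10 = (y - 2)*(y - 5)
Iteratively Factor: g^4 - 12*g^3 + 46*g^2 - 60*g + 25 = (g - 5)*(g^3 - 7*g^2 + 11*g - 5) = (g - 5)*(g - 1)*(g^2 - 6*g + 5) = (g - 5)^2*(g - 1)*(g - 1)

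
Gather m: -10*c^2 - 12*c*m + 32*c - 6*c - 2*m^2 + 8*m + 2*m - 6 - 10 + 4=-10*c^2 + 26*c - 2*m^2 + m*(10 - 12*c) - 12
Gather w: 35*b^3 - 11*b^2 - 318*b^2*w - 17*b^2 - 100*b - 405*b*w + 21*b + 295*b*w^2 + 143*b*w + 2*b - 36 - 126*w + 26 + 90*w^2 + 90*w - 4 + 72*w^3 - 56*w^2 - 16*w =35*b^3 - 28*b^2 - 77*b + 72*w^3 + w^2*(295*b + 34) + w*(-318*b^2 - 262*b - 52) - 14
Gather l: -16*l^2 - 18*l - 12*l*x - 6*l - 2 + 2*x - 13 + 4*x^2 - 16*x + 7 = -16*l^2 + l*(-12*x - 24) + 4*x^2 - 14*x - 8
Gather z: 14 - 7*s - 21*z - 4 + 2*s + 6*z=-5*s - 15*z + 10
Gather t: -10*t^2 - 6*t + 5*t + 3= -10*t^2 - t + 3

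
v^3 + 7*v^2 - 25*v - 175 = (v - 5)*(v + 5)*(v + 7)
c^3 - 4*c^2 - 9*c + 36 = (c - 4)*(c - 3)*(c + 3)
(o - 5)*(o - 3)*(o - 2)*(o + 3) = o^4 - 7*o^3 + o^2 + 63*o - 90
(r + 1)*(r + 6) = r^2 + 7*r + 6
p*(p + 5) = p^2 + 5*p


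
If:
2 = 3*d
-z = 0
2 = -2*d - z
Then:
No Solution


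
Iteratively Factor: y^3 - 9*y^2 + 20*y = (y - 5)*(y^2 - 4*y) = (y - 5)*(y - 4)*(y)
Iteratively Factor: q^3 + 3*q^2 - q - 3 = (q + 1)*(q^2 + 2*q - 3) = (q + 1)*(q + 3)*(q - 1)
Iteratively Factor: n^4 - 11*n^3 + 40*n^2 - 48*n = (n - 4)*(n^3 - 7*n^2 + 12*n) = (n - 4)^2*(n^2 - 3*n) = n*(n - 4)^2*(n - 3)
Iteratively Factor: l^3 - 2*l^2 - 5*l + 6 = (l - 1)*(l^2 - l - 6) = (l - 3)*(l - 1)*(l + 2)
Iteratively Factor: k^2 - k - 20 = (k - 5)*(k + 4)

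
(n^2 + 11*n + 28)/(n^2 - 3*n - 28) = (n + 7)/(n - 7)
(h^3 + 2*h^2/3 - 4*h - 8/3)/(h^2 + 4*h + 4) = (3*h^2 - 4*h - 4)/(3*(h + 2))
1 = 1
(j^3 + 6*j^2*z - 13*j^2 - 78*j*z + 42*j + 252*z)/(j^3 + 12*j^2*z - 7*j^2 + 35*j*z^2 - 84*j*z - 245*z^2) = (j^2 + 6*j*z - 6*j - 36*z)/(j^2 + 12*j*z + 35*z^2)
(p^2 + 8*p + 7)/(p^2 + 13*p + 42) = (p + 1)/(p + 6)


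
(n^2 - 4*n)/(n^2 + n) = (n - 4)/(n + 1)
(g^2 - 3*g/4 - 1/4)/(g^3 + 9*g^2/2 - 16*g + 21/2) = (4*g + 1)/(2*(2*g^2 + 11*g - 21))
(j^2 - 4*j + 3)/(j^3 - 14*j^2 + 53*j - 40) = (j - 3)/(j^2 - 13*j + 40)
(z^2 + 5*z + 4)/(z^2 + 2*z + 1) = (z + 4)/(z + 1)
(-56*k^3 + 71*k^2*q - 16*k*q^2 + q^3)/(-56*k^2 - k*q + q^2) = (7*k^2 - 8*k*q + q^2)/(7*k + q)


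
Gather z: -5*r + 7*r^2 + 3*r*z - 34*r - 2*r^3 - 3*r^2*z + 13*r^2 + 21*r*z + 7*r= -2*r^3 + 20*r^2 - 32*r + z*(-3*r^2 + 24*r)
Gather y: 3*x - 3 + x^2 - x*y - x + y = x^2 + 2*x + y*(1 - x) - 3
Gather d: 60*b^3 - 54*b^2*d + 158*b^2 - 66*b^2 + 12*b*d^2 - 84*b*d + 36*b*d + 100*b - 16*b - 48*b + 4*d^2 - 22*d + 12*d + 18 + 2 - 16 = 60*b^3 + 92*b^2 + 36*b + d^2*(12*b + 4) + d*(-54*b^2 - 48*b - 10) + 4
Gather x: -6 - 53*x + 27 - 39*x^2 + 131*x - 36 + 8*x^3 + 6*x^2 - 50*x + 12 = 8*x^3 - 33*x^2 + 28*x - 3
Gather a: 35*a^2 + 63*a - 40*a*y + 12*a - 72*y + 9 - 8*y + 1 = 35*a^2 + a*(75 - 40*y) - 80*y + 10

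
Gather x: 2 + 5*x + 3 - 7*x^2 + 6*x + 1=-7*x^2 + 11*x + 6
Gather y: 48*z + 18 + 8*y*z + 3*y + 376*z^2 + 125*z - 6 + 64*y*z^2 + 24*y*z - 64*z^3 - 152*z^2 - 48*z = y*(64*z^2 + 32*z + 3) - 64*z^3 + 224*z^2 + 125*z + 12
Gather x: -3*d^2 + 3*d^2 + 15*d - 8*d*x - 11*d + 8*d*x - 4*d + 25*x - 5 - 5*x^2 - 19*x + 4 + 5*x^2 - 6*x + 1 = 0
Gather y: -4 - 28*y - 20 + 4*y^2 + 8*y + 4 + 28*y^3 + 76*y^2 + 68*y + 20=28*y^3 + 80*y^2 + 48*y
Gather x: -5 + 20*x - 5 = 20*x - 10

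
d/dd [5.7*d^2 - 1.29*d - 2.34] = 11.4*d - 1.29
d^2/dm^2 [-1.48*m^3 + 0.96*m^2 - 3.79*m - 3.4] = 1.92 - 8.88*m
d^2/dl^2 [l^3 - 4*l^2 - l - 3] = 6*l - 8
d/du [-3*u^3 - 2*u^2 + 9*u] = -9*u^2 - 4*u + 9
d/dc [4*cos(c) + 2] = -4*sin(c)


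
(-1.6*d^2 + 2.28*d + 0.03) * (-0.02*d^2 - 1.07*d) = 0.032*d^4 + 1.6664*d^3 - 2.4402*d^2 - 0.0321*d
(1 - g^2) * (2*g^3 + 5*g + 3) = -2*g^5 - 3*g^3 - 3*g^2 + 5*g + 3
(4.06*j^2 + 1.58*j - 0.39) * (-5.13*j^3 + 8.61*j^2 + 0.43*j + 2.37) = -20.8278*j^5 + 26.8512*j^4 + 17.3503*j^3 + 6.9437*j^2 + 3.5769*j - 0.9243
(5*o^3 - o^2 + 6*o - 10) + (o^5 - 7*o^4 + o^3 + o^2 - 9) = o^5 - 7*o^4 + 6*o^3 + 6*o - 19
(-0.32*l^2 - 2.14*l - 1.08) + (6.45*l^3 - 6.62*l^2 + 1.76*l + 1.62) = 6.45*l^3 - 6.94*l^2 - 0.38*l + 0.54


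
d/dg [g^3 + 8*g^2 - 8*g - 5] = 3*g^2 + 16*g - 8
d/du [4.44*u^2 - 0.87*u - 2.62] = 8.88*u - 0.87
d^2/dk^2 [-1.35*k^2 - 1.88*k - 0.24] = -2.70000000000000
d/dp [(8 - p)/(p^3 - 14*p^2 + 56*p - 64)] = 2*(p - 3)/(p^4 - 12*p^3 + 52*p^2 - 96*p + 64)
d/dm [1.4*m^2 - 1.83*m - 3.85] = 2.8*m - 1.83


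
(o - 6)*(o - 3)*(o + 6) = o^3 - 3*o^2 - 36*o + 108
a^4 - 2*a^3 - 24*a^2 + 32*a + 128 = (a - 4)^2*(a + 2)*(a + 4)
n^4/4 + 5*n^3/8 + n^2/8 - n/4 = n*(n/4 + 1/2)*(n - 1/2)*(n + 1)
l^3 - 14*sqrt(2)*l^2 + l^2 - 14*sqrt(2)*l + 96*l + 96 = (l + 1)*(l - 8*sqrt(2))*(l - 6*sqrt(2))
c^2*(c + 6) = c^3 + 6*c^2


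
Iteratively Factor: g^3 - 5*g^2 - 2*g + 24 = (g + 2)*(g^2 - 7*g + 12) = (g - 3)*(g + 2)*(g - 4)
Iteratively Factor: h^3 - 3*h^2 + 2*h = (h - 1)*(h^2 - 2*h) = h*(h - 1)*(h - 2)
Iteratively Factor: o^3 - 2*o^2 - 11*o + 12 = (o - 4)*(o^2 + 2*o - 3) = (o - 4)*(o - 1)*(o + 3)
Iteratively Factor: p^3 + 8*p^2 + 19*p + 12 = (p + 1)*(p^2 + 7*p + 12) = (p + 1)*(p + 4)*(p + 3)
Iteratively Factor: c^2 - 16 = (c + 4)*(c - 4)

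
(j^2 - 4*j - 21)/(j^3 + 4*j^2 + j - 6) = (j - 7)/(j^2 + j - 2)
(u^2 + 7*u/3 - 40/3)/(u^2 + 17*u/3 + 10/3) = (3*u - 8)/(3*u + 2)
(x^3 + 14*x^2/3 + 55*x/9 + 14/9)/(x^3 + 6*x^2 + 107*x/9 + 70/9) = (3*x + 1)/(3*x + 5)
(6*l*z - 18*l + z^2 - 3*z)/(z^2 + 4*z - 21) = (6*l + z)/(z + 7)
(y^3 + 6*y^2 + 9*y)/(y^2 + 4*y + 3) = y*(y + 3)/(y + 1)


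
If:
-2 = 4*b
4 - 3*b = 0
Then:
No Solution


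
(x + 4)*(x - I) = x^2 + 4*x - I*x - 4*I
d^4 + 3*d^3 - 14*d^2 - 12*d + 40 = (d - 2)^2*(d + 2)*(d + 5)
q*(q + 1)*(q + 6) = q^3 + 7*q^2 + 6*q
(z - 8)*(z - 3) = z^2 - 11*z + 24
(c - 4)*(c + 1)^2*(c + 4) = c^4 + 2*c^3 - 15*c^2 - 32*c - 16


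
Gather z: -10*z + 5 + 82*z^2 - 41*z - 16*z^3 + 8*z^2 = -16*z^3 + 90*z^2 - 51*z + 5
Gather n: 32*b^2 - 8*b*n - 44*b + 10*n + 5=32*b^2 - 44*b + n*(10 - 8*b) + 5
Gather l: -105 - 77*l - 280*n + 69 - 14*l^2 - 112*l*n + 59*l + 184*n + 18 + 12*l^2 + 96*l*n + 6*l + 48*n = -2*l^2 + l*(-16*n - 12) - 48*n - 18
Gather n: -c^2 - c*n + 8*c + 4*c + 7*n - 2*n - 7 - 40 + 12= -c^2 + 12*c + n*(5 - c) - 35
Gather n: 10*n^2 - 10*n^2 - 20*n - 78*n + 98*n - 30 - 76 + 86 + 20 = 0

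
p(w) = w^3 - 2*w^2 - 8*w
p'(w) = 3*w^2 - 4*w - 8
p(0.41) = -3.55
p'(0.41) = -9.14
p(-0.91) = 4.87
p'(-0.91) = -1.88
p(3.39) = -11.15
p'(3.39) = 12.92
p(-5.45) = -177.68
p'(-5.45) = 102.91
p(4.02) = 0.48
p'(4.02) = 24.40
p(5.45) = 58.87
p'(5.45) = 59.31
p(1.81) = -15.10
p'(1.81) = -5.41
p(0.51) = -4.47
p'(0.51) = -9.26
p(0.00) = 0.00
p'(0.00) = -8.00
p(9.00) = 495.00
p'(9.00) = 199.00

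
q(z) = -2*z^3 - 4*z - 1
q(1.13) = -8.41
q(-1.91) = 20.58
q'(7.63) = -353.30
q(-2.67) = 47.75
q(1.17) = -8.88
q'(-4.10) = -104.86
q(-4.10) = 153.24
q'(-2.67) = -46.77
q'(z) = -6*z^2 - 4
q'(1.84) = -24.31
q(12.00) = -3505.00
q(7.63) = -919.91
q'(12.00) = -868.00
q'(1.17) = -12.21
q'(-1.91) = -25.89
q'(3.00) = -58.00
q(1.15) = -8.64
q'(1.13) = -11.66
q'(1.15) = -11.94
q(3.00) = -67.00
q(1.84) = -20.82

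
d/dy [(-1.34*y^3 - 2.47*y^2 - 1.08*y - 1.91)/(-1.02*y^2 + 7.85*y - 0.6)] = (1.3668*y^4 - 21.038*y^3 - 18.0791*y^2 - 0.932399999999999*y + 15.6415)/(1.0404*y^4 - 16.014*y^3 + 62.8465*y^2 - 9.42*y + 0.36)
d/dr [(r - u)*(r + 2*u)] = 2*r + u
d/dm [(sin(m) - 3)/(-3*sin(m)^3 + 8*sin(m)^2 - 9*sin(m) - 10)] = (6*sin(m)^3 - 35*sin(m)^2 + 48*sin(m) - 37)*cos(m)/(3*sin(m)^3 - 8*sin(m)^2 + 9*sin(m) + 10)^2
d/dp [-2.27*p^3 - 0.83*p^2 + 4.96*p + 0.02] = -6.81*p^2 - 1.66*p + 4.96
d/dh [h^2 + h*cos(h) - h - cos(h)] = -h*sin(h) + 2*h + sqrt(2)*sin(h + pi/4) - 1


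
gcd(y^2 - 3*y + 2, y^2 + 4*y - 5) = y - 1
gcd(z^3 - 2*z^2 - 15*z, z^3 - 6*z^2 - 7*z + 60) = z^2 - 2*z - 15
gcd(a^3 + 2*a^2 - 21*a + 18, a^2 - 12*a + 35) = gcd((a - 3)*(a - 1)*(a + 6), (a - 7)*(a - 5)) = 1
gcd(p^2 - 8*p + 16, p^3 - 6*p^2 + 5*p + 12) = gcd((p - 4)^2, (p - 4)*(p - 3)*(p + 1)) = p - 4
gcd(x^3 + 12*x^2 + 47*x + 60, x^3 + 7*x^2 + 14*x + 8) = x + 4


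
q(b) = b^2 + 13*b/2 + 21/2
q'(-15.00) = -23.50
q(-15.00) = 138.00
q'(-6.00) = -5.50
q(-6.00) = 7.50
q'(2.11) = 10.72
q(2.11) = 28.67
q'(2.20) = 10.90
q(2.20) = 29.64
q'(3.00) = 12.50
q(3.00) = 39.00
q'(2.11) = 10.72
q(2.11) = 28.67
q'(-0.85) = 4.80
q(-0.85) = 5.70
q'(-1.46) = 3.58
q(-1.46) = 3.14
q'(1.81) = 10.12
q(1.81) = 25.54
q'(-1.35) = 3.80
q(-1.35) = 3.55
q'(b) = 2*b + 13/2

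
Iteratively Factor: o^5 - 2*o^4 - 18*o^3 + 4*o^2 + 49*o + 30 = (o - 2)*(o^4 - 18*o^2 - 32*o - 15) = (o - 2)*(o + 1)*(o^3 - o^2 - 17*o - 15) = (o - 2)*(o + 1)*(o + 3)*(o^2 - 4*o - 5) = (o - 5)*(o - 2)*(o + 1)*(o + 3)*(o + 1)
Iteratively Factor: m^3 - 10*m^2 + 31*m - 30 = (m - 5)*(m^2 - 5*m + 6) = (m - 5)*(m - 2)*(m - 3)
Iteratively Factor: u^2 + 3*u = (u)*(u + 3)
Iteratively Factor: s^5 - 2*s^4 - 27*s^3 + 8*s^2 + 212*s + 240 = (s + 2)*(s^4 - 4*s^3 - 19*s^2 + 46*s + 120) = (s + 2)*(s + 3)*(s^3 - 7*s^2 + 2*s + 40) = (s - 5)*(s + 2)*(s + 3)*(s^2 - 2*s - 8) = (s - 5)*(s + 2)^2*(s + 3)*(s - 4)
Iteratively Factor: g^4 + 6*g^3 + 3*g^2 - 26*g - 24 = (g + 1)*(g^3 + 5*g^2 - 2*g - 24) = (g + 1)*(g + 4)*(g^2 + g - 6) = (g - 2)*(g + 1)*(g + 4)*(g + 3)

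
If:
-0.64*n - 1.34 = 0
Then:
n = -2.09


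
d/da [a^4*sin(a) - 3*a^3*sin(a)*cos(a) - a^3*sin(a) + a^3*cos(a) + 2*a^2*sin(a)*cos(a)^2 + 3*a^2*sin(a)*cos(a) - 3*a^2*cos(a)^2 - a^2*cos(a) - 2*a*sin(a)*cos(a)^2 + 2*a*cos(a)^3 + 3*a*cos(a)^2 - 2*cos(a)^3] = a^4*cos(a) + 3*a^3*sin(a) - a^3*cos(a) - 3*a^3*cos(2*a) - 2*a^2*sin(a) - 3*a^2*sin(2*a)/2 + 7*a^2*cos(a)/2 + 3*a^2*cos(2*a) + 3*a^2*cos(3*a)/2 - a*sin(a)/2 - a*sin(3*a)/2 - 5*a*cos(a)/2 - 3*a*cos(2*a) - 3*a*cos(3*a)/2 - 3*a + sin(a) + sin(3*a) + 3*cos(a)/2 + 3*cos(2*a)/2 + cos(3*a)/2 + 3/2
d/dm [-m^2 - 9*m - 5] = -2*m - 9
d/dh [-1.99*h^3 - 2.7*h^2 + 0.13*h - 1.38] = -5.97*h^2 - 5.4*h + 0.13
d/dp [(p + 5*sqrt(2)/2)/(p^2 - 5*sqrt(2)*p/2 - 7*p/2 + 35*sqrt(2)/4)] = 4*(-2*p^2 - 10*sqrt(2)*p + 25 + 35*sqrt(2))/(8*p^4 - 40*sqrt(2)*p^3 - 56*p^3 + 198*p^2 + 280*sqrt(2)*p^2 - 700*p - 490*sqrt(2)*p + 1225)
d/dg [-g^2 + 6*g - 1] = 6 - 2*g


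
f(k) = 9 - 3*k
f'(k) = -3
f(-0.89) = 11.67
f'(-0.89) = -3.00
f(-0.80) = 11.40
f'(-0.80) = -3.00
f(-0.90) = 11.70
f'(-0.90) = -3.00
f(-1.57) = 13.71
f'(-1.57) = -3.00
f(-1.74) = 14.22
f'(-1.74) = -3.00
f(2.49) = 1.53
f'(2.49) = -3.00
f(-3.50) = 19.50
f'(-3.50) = -3.00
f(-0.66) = 10.98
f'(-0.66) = -3.00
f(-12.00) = 45.00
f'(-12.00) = -3.00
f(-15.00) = 54.00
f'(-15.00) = -3.00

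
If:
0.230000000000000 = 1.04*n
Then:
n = 0.22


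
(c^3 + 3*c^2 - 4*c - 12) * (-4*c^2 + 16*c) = -4*c^5 + 4*c^4 + 64*c^3 - 16*c^2 - 192*c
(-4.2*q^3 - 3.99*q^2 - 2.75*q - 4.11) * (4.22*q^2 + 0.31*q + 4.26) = -17.724*q^5 - 18.1398*q^4 - 30.7339*q^3 - 35.1941*q^2 - 12.9891*q - 17.5086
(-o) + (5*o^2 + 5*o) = 5*o^2 + 4*o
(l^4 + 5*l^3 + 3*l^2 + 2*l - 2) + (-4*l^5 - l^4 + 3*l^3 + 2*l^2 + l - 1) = -4*l^5 + 8*l^3 + 5*l^2 + 3*l - 3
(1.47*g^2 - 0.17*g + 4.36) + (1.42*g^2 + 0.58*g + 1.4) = 2.89*g^2 + 0.41*g + 5.76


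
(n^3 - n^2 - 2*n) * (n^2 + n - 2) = n^5 - 5*n^3 + 4*n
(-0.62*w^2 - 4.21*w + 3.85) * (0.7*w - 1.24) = -0.434*w^3 - 2.1782*w^2 + 7.9154*w - 4.774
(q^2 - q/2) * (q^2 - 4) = q^4 - q^3/2 - 4*q^2 + 2*q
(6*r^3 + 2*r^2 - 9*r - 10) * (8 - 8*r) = -48*r^4 + 32*r^3 + 88*r^2 + 8*r - 80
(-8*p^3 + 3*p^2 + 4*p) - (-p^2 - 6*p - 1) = -8*p^3 + 4*p^2 + 10*p + 1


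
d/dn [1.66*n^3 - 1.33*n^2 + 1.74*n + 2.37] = 4.98*n^2 - 2.66*n + 1.74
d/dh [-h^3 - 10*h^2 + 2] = h*(-3*h - 20)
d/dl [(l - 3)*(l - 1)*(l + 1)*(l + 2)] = 4*l^3 - 3*l^2 - 14*l + 1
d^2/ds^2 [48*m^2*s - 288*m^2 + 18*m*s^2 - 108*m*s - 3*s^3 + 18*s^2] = 36*m - 18*s + 36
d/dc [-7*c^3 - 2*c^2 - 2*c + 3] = -21*c^2 - 4*c - 2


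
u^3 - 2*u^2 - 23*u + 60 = (u - 4)*(u - 3)*(u + 5)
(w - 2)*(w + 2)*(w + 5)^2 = w^4 + 10*w^3 + 21*w^2 - 40*w - 100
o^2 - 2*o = o*(o - 2)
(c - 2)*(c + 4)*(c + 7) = c^3 + 9*c^2 + 6*c - 56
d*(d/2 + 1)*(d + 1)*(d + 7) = d^4/2 + 5*d^3 + 23*d^2/2 + 7*d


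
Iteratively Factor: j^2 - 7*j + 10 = (j - 2)*(j - 5)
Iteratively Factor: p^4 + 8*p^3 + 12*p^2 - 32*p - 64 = (p - 2)*(p^3 + 10*p^2 + 32*p + 32) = (p - 2)*(p + 4)*(p^2 + 6*p + 8) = (p - 2)*(p + 2)*(p + 4)*(p + 4)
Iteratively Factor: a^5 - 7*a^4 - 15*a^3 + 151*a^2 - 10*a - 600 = (a + 2)*(a^4 - 9*a^3 + 3*a^2 + 145*a - 300) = (a - 5)*(a + 2)*(a^3 - 4*a^2 - 17*a + 60) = (a - 5)*(a + 2)*(a + 4)*(a^2 - 8*a + 15) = (a - 5)^2*(a + 2)*(a + 4)*(a - 3)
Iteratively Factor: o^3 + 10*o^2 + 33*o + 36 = (o + 3)*(o^2 + 7*o + 12) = (o + 3)*(o + 4)*(o + 3)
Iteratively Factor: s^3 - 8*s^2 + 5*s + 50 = (s + 2)*(s^2 - 10*s + 25) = (s - 5)*(s + 2)*(s - 5)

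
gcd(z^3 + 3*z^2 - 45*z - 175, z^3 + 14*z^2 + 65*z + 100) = z^2 + 10*z + 25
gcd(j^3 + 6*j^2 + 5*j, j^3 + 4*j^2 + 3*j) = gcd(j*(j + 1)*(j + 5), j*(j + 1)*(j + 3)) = j^2 + j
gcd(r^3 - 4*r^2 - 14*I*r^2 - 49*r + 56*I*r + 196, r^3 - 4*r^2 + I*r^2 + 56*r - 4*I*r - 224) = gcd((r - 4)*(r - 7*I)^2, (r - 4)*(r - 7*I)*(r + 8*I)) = r^2 + r*(-4 - 7*I) + 28*I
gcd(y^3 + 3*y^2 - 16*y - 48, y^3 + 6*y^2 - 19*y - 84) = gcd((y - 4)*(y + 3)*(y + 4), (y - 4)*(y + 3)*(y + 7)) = y^2 - y - 12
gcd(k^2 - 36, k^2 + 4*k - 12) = k + 6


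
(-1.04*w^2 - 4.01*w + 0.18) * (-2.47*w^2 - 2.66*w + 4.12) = 2.5688*w^4 + 12.6711*w^3 + 5.9372*w^2 - 17.0*w + 0.7416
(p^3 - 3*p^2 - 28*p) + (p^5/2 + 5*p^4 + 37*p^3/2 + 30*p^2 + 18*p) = p^5/2 + 5*p^4 + 39*p^3/2 + 27*p^2 - 10*p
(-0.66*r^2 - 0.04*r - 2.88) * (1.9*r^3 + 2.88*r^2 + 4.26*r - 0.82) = -1.254*r^5 - 1.9768*r^4 - 8.3988*r^3 - 7.9236*r^2 - 12.236*r + 2.3616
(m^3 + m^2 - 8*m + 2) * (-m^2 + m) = -m^5 + 9*m^3 - 10*m^2 + 2*m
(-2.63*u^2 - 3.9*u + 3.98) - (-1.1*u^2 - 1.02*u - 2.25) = -1.53*u^2 - 2.88*u + 6.23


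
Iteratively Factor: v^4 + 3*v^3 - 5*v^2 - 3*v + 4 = (v + 4)*(v^3 - v^2 - v + 1) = (v - 1)*(v + 4)*(v^2 - 1) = (v - 1)*(v + 1)*(v + 4)*(v - 1)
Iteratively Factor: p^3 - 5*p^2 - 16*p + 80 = (p + 4)*(p^2 - 9*p + 20) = (p - 5)*(p + 4)*(p - 4)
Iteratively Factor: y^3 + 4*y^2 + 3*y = (y + 3)*(y^2 + y) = (y + 1)*(y + 3)*(y)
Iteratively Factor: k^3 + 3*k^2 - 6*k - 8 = (k - 2)*(k^2 + 5*k + 4) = (k - 2)*(k + 1)*(k + 4)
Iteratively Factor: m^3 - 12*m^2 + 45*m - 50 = (m - 2)*(m^2 - 10*m + 25) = (m - 5)*(m - 2)*(m - 5)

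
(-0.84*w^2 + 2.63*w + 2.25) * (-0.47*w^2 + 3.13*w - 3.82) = 0.3948*w^4 - 3.8653*w^3 + 10.3832*w^2 - 3.0041*w - 8.595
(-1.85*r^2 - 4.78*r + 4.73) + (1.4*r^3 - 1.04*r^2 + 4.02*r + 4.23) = 1.4*r^3 - 2.89*r^2 - 0.760000000000001*r + 8.96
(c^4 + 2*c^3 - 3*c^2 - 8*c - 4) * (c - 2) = c^5 - 7*c^3 - 2*c^2 + 12*c + 8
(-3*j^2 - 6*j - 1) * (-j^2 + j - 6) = 3*j^4 + 3*j^3 + 13*j^2 + 35*j + 6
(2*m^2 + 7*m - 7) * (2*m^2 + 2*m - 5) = 4*m^4 + 18*m^3 - 10*m^2 - 49*m + 35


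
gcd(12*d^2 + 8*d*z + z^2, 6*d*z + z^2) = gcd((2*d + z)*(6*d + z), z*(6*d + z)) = 6*d + z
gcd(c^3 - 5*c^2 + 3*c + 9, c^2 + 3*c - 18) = c - 3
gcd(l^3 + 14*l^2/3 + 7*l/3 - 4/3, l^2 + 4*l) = l + 4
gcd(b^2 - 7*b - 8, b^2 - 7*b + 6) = 1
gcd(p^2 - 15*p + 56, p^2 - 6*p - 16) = p - 8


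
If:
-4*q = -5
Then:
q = 5/4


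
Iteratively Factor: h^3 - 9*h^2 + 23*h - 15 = (h - 1)*(h^2 - 8*h + 15) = (h - 3)*(h - 1)*(h - 5)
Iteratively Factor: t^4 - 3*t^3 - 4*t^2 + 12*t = (t)*(t^3 - 3*t^2 - 4*t + 12) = t*(t - 2)*(t^2 - t - 6) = t*(t - 3)*(t - 2)*(t + 2)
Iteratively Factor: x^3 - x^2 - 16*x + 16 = (x - 1)*(x^2 - 16) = (x - 1)*(x + 4)*(x - 4)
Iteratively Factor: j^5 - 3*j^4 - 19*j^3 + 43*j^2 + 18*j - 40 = (j - 1)*(j^4 - 2*j^3 - 21*j^2 + 22*j + 40) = (j - 5)*(j - 1)*(j^3 + 3*j^2 - 6*j - 8) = (j - 5)*(j - 1)*(j + 4)*(j^2 - j - 2) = (j - 5)*(j - 2)*(j - 1)*(j + 4)*(j + 1)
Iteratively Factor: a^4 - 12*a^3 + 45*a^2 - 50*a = (a - 2)*(a^3 - 10*a^2 + 25*a) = (a - 5)*(a - 2)*(a^2 - 5*a) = (a - 5)^2*(a - 2)*(a)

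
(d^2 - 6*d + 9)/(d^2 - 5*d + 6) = (d - 3)/(d - 2)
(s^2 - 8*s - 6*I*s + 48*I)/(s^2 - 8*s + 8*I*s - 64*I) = (s - 6*I)/(s + 8*I)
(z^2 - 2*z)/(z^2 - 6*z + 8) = z/(z - 4)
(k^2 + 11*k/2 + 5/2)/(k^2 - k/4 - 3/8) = 4*(k + 5)/(4*k - 3)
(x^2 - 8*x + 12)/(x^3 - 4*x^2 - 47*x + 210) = (x - 2)/(x^2 + 2*x - 35)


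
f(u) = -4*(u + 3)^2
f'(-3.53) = 4.24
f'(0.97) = -31.76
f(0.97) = -63.04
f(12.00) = -900.00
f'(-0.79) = -17.68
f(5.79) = -309.06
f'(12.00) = -120.00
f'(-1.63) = -10.96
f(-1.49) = -9.12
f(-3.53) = -1.12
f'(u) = -8*u - 24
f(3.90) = -190.44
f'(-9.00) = 48.00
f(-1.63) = -7.51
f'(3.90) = -55.20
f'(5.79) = -70.32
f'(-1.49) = -12.08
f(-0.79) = -19.54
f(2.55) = -123.21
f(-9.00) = -144.00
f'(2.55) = -44.40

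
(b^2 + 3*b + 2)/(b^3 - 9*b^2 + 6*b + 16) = (b + 2)/(b^2 - 10*b + 16)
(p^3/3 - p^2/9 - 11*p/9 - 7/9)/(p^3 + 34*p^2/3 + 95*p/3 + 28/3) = (3*p^3 - p^2 - 11*p - 7)/(3*(3*p^3 + 34*p^2 + 95*p + 28))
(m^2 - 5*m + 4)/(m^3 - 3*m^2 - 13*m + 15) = (m - 4)/(m^2 - 2*m - 15)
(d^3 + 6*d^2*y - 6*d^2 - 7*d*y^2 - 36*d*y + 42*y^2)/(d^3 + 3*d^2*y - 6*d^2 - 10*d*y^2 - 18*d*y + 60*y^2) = (-d^2 - 6*d*y + 7*y^2)/(-d^2 - 3*d*y + 10*y^2)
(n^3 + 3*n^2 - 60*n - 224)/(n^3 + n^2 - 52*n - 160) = (n + 7)/(n + 5)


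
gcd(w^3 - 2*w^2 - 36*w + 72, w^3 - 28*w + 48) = w^2 + 4*w - 12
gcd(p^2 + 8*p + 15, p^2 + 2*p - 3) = p + 3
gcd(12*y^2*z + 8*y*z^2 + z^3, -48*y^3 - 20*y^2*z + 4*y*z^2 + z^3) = 12*y^2 + 8*y*z + z^2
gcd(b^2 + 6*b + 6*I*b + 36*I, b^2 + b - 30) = b + 6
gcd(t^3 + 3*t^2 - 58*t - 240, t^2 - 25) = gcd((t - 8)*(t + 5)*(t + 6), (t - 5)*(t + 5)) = t + 5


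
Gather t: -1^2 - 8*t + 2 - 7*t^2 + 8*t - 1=-7*t^2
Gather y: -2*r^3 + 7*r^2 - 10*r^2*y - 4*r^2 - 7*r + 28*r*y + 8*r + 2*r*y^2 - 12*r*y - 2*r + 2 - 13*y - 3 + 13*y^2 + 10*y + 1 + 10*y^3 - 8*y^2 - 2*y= -2*r^3 + 3*r^2 - r + 10*y^3 + y^2*(2*r + 5) + y*(-10*r^2 + 16*r - 5)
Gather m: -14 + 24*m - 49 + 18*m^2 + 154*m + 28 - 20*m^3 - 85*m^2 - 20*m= -20*m^3 - 67*m^2 + 158*m - 35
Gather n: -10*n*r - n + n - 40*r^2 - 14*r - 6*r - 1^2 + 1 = -10*n*r - 40*r^2 - 20*r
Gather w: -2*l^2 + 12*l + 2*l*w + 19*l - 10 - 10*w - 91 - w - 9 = -2*l^2 + 31*l + w*(2*l - 11) - 110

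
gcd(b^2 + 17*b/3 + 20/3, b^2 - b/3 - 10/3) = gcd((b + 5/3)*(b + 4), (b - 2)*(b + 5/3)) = b + 5/3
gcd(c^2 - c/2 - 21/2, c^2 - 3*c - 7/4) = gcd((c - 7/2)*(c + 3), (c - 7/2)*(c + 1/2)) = c - 7/2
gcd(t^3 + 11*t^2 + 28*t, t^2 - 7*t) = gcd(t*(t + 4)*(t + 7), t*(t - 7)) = t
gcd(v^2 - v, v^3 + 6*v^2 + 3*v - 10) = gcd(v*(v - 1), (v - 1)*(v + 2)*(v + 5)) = v - 1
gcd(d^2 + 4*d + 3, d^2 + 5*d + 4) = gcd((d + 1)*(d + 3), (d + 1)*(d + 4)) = d + 1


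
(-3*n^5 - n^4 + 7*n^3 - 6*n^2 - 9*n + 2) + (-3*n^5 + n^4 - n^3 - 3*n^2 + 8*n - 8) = -6*n^5 + 6*n^3 - 9*n^2 - n - 6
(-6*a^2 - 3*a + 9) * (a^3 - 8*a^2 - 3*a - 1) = -6*a^5 + 45*a^4 + 51*a^3 - 57*a^2 - 24*a - 9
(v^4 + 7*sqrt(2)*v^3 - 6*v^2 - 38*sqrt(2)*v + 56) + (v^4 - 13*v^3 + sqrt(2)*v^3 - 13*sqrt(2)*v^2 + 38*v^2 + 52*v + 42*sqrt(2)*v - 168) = 2*v^4 - 13*v^3 + 8*sqrt(2)*v^3 - 13*sqrt(2)*v^2 + 32*v^2 + 4*sqrt(2)*v + 52*v - 112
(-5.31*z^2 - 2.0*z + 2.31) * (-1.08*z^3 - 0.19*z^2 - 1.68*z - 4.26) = 5.7348*z^5 + 3.1689*z^4 + 6.806*z^3 + 25.5417*z^2 + 4.6392*z - 9.8406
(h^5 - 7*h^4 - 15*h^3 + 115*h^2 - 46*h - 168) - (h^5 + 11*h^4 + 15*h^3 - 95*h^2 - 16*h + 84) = -18*h^4 - 30*h^3 + 210*h^2 - 30*h - 252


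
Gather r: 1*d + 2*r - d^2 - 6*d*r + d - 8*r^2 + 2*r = -d^2 + 2*d - 8*r^2 + r*(4 - 6*d)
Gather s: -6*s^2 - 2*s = -6*s^2 - 2*s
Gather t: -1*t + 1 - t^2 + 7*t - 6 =-t^2 + 6*t - 5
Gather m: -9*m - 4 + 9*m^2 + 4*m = 9*m^2 - 5*m - 4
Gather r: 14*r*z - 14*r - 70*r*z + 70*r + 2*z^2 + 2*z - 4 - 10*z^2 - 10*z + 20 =r*(56 - 56*z) - 8*z^2 - 8*z + 16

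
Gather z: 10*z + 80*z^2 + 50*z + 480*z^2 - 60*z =560*z^2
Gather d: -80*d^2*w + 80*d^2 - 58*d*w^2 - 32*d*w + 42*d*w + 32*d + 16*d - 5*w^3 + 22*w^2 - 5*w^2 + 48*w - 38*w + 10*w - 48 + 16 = d^2*(80 - 80*w) + d*(-58*w^2 + 10*w + 48) - 5*w^3 + 17*w^2 + 20*w - 32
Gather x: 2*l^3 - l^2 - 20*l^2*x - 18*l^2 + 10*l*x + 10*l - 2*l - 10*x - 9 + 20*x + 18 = 2*l^3 - 19*l^2 + 8*l + x*(-20*l^2 + 10*l + 10) + 9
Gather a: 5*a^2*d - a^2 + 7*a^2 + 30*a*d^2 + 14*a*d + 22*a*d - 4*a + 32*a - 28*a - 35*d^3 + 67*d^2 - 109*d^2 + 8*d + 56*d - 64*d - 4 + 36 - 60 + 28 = a^2*(5*d + 6) + a*(30*d^2 + 36*d) - 35*d^3 - 42*d^2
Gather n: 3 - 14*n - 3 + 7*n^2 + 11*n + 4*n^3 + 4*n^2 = 4*n^3 + 11*n^2 - 3*n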